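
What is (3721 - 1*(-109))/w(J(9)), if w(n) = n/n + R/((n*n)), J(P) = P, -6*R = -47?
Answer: 1861380/533 ≈ 3492.3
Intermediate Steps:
R = 47/6 (R = -1/6*(-47) = 47/6 ≈ 7.8333)
w(n) = 1 + 47/(6*n**2) (w(n) = n/n + 47/(6*((n*n))) = 1 + 47/(6*(n**2)) = 1 + 47/(6*n**2))
(3721 - 1*(-109))/w(J(9)) = (3721 - 1*(-109))/(1 + (47/6)/9**2) = (3721 + 109)/(1 + (47/6)*(1/81)) = 3830/(1 + 47/486) = 3830/(533/486) = 3830*(486/533) = 1861380/533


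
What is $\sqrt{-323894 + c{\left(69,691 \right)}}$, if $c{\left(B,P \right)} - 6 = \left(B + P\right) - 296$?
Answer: $12 i \sqrt{2246} \approx 568.7 i$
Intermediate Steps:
$c{\left(B,P \right)} = -290 + B + P$ ($c{\left(B,P \right)} = 6 - \left(296 - B - P\right) = 6 + \left(-296 + B + P\right) = -290 + B + P$)
$\sqrt{-323894 + c{\left(69,691 \right)}} = \sqrt{-323894 + \left(-290 + 69 + 691\right)} = \sqrt{-323894 + 470} = \sqrt{-323424} = 12 i \sqrt{2246}$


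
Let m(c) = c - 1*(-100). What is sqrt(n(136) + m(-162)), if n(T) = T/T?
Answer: I*sqrt(61) ≈ 7.8102*I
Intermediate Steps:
m(c) = 100 + c (m(c) = c + 100 = 100 + c)
n(T) = 1
sqrt(n(136) + m(-162)) = sqrt(1 + (100 - 162)) = sqrt(1 - 62) = sqrt(-61) = I*sqrt(61)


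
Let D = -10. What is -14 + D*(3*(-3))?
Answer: 76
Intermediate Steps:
-14 + D*(3*(-3)) = -14 - 30*(-3) = -14 - 10*(-9) = -14 + 90 = 76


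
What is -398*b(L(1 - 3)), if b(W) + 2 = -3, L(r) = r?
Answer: 1990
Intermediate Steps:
b(W) = -5 (b(W) = -2 - 3 = -5)
-398*b(L(1 - 3)) = -398*(-5) = 1990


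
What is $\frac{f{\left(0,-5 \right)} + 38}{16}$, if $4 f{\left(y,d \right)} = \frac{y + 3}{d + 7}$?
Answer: $\frac{307}{128} \approx 2.3984$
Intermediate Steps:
$f{\left(y,d \right)} = \frac{3 + y}{4 \left(7 + d\right)}$ ($f{\left(y,d \right)} = \frac{\left(y + 3\right) \frac{1}{d + 7}}{4} = \frac{\left(3 + y\right) \frac{1}{7 + d}}{4} = \frac{\frac{1}{7 + d} \left(3 + y\right)}{4} = \frac{3 + y}{4 \left(7 + d\right)}$)
$\frac{f{\left(0,-5 \right)} + 38}{16} = \frac{\frac{3 + 0}{4 \left(7 - 5\right)} + 38}{16} = \left(\frac{1}{4} \cdot \frac{1}{2} \cdot 3 + 38\right) \frac{1}{16} = \left(\frac{3}{8} + 38\right) \frac{1}{16} = \frac{307}{8} \cdot \frac{1}{16} = \frac{307}{128}$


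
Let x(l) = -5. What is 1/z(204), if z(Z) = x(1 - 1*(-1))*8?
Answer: -1/40 ≈ -0.025000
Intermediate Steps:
z(Z) = -40 (z(Z) = -5*8 = -40)
1/z(204) = 1/(-40) = -1/40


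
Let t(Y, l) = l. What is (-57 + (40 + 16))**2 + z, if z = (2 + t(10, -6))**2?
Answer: 17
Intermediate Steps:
z = 16 (z = (2 - 6)**2 = (-4)**2 = 16)
(-57 + (40 + 16))**2 + z = (-57 + (40 + 16))**2 + 16 = (-57 + 56)**2 + 16 = (-1)**2 + 16 = 1 + 16 = 17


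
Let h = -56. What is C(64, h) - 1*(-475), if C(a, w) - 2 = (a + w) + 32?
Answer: 517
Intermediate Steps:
C(a, w) = 34 + a + w (C(a, w) = 2 + ((a + w) + 32) = 2 + (32 + a + w) = 34 + a + w)
C(64, h) - 1*(-475) = (34 + 64 - 56) - 1*(-475) = 42 + 475 = 517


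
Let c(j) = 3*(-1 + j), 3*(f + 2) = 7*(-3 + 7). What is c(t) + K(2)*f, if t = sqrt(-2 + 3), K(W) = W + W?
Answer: 88/3 ≈ 29.333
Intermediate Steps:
K(W) = 2*W
f = 22/3 (f = -2 + (7*(-3 + 7))/3 = -2 + (7*4)/3 = -2 + (1/3)*28 = -2 + 28/3 = 22/3 ≈ 7.3333)
t = 1 (t = sqrt(1) = 1)
c(j) = -3 + 3*j
c(t) + K(2)*f = (-3 + 3*1) + (2*2)*(22/3) = (-3 + 3) + 4*(22/3) = 0 + 88/3 = 88/3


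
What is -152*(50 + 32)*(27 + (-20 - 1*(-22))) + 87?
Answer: -361369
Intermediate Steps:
-152*(50 + 32)*(27 + (-20 - 1*(-22))) + 87 = -12464*(27 + (-20 + 22)) + 87 = -12464*(27 + 2) + 87 = -12464*29 + 87 = -152*2378 + 87 = -361456 + 87 = -361369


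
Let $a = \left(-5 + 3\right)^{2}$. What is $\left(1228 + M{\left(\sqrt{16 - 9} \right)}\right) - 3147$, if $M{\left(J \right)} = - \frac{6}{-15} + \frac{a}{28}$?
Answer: $- \frac{67146}{35} \approx -1918.5$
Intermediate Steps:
$a = 4$ ($a = \left(-2\right)^{2} = 4$)
$M{\left(J \right)} = \frac{19}{35}$ ($M{\left(J \right)} = - \frac{6}{-15} + \frac{4}{28} = \left(-6\right) \left(- \frac{1}{15}\right) + 4 \cdot \frac{1}{28} = \frac{2}{5} + \frac{1}{7} = \frac{19}{35}$)
$\left(1228 + M{\left(\sqrt{16 - 9} \right)}\right) - 3147 = \left(1228 + \frac{19}{35}\right) - 3147 = \frac{42999}{35} - 3147 = - \frac{67146}{35}$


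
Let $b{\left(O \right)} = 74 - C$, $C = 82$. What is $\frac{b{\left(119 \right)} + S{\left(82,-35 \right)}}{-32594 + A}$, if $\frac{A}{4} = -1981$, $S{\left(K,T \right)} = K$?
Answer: $- \frac{37}{20259} \approx -0.0018263$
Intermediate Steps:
$b{\left(O \right)} = -8$ ($b{\left(O \right)} = 74 - 82 = -8$)
$A = -7924$ ($A = 4 \left(-1981\right) = -7924$)
$\frac{b{\left(119 \right)} + S{\left(82,-35 \right)}}{-32594 + A} = \frac{-8 + 82}{-32594 - 7924} = \frac{74}{-40518} = 74 \left(- \frac{1}{40518}\right) = - \frac{37}{20259}$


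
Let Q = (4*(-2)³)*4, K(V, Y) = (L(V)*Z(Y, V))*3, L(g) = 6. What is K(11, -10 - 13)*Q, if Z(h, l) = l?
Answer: -25344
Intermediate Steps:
K(V, Y) = 18*V (K(V, Y) = (6*V)*3 = 18*V)
Q = -128 (Q = (4*(-8))*4 = -32*4 = -128)
K(11, -10 - 13)*Q = (18*11)*(-128) = 198*(-128) = -25344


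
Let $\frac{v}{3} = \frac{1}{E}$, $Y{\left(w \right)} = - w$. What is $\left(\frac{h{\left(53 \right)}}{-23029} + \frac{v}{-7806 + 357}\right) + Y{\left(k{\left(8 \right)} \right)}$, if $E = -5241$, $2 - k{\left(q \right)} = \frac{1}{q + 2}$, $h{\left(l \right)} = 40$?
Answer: $- \frac{5699232626963}{2996856576870} \approx -1.9017$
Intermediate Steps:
$k{\left(q \right)} = 2 - \frac{1}{2 + q}$ ($k{\left(q \right)} = 2 - \frac{1}{q + 2} = 2 - \frac{1}{2 + q}$)
$v = - \frac{1}{1747}$ ($v = \frac{3}{-5241} = 3 \left(- \frac{1}{5241}\right) = - \frac{1}{1747} \approx -0.00057241$)
$\left(\frac{h{\left(53 \right)}}{-23029} + \frac{v}{-7806 + 357}\right) + Y{\left(k{\left(8 \right)} \right)} = \left(\frac{40}{-23029} - \frac{1}{1747 \left(-7806 + 357\right)}\right) - \frac{3 + 2 \cdot 8}{2 + 8} = \left(40 \left(- \frac{1}{23029}\right) - \frac{1}{1747 \left(-7449\right)}\right) - \frac{3 + 16}{10} = \left(- \frac{40}{23029} - - \frac{1}{13013403}\right) - \frac{1}{10} \cdot 19 = \left(- \frac{40}{23029} + \frac{1}{13013403}\right) - \frac{19}{10} = - \frac{520513091}{299685657687} - \frac{19}{10} = - \frac{5699232626963}{2996856576870}$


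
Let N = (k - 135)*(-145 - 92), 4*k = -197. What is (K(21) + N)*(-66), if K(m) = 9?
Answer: -5765265/2 ≈ -2.8826e+6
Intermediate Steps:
k = -197/4 (k = (¼)*(-197) = -197/4 ≈ -49.250)
N = 174669/4 (N = (-197/4 - 135)*(-145 - 92) = -737/4*(-237) = 174669/4 ≈ 43667.)
(K(21) + N)*(-66) = (9 + 174669/4)*(-66) = (174705/4)*(-66) = -5765265/2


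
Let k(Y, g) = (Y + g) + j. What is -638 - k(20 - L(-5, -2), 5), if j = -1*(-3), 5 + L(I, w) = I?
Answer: -676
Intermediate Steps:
L(I, w) = -5 + I
j = 3
k(Y, g) = 3 + Y + g (k(Y, g) = (Y + g) + 3 = 3 + Y + g)
-638 - k(20 - L(-5, -2), 5) = -638 - (3 + (20 - (-5 - 5)) + 5) = -638 - (3 + (20 - 1*(-10)) + 5) = -638 - (3 + (20 + 10) + 5) = -638 - (3 + 30 + 5) = -638 - 1*38 = -638 - 38 = -676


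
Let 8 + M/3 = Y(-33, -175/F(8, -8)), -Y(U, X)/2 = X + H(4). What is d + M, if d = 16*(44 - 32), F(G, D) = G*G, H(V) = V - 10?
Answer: 7053/32 ≈ 220.41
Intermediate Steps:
H(V) = -10 + V
F(G, D) = G²
d = 192 (d = 16*12 = 192)
Y(U, X) = 12 - 2*X (Y(U, X) = -2*(X + (-10 + 4)) = -2*(X - 6) = -2*(-6 + X) = 12 - 2*X)
M = 909/32 (M = -24 + 3*(12 - (-350)/(8²)) = -24 + 3*(12 - (-350)/64) = -24 + 3*(12 - 2*(-175/64)) = -24 + 3*(12 + 175/32) = -24 + 3*(559/32) = -24 + 1677/32 = 909/32 ≈ 28.406)
d + M = 192 + 909/32 = 7053/32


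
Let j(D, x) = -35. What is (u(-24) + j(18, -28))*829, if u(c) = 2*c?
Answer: -68807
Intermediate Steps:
(u(-24) + j(18, -28))*829 = (2*(-24) - 35)*829 = (-48 - 35)*829 = -83*829 = -68807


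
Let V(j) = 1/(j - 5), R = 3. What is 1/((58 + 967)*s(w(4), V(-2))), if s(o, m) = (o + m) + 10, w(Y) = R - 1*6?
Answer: 7/49200 ≈ 0.00014228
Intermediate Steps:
w(Y) = -3 (w(Y) = 3 - 1*6 = 3 - 6 = -3)
V(j) = 1/(-5 + j)
s(o, m) = 10 + m + o (s(o, m) = (m + o) + 10 = 10 + m + o)
1/((58 + 967)*s(w(4), V(-2))) = 1/((58 + 967)*(10 + 1/(-5 - 2) - 3)) = 1/(1025*(10 + 1/(-7) - 3)) = 1/(1025*(10 - ⅐ - 3)) = 1/(1025*(48/7)) = (1/1025)*(7/48) = 7/49200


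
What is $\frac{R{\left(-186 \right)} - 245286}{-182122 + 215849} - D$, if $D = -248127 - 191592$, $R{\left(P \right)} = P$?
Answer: $\frac{14830157241}{33727} \approx 4.3971 \cdot 10^{5}$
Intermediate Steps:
$D = -439719$ ($D = -248127 - 191592 = -439719$)
$\frac{R{\left(-186 \right)} - 245286}{-182122 + 215849} - D = \frac{-186 - 245286}{-182122 + 215849} - -439719 = - \frac{245472}{33727} + 439719 = \frac{14830157241}{33727}$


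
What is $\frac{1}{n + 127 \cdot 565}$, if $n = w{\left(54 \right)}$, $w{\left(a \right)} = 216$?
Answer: $\frac{1}{71971} \approx 1.3894 \cdot 10^{-5}$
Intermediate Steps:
$n = 216$
$\frac{1}{n + 127 \cdot 565} = \frac{1}{216 + 127 \cdot 565} = \frac{1}{216 + 71755} = \frac{1}{71971}$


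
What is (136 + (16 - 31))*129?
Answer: 15609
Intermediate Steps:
(136 + (16 - 31))*129 = (136 - 15)*129 = 121*129 = 15609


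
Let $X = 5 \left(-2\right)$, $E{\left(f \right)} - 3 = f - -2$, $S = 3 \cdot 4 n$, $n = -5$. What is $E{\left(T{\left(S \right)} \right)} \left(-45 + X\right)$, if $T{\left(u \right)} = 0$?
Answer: $-275$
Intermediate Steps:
$S = -60$ ($S = 3 \cdot 4 \left(-5\right) = 12 \left(-5\right) = -60$)
$E{\left(f \right)} = 5 + f$ ($E{\left(f \right)} = 3 + \left(f - -2\right) = 3 + \left(f + 2\right) = 3 + \left(2 + f\right) = 5 + f$)
$X = -10$
$E{\left(T{\left(S \right)} \right)} \left(-45 + X\right) = \left(5 + 0\right) \left(-45 - 10\right) = 5 \left(-55\right) = -275$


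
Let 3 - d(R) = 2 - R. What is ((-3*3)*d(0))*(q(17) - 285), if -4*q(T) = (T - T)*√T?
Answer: 2565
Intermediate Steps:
d(R) = 1 + R (d(R) = 3 - (2 - R) = 3 + (-2 + R) = 1 + R)
q(T) = 0 (q(T) = -(T - T)*√T/4 = -0*√T = -¼*0 = 0)
((-3*3)*d(0))*(q(17) - 285) = ((-3*3)*(1 + 0))*(0 - 285) = -9*1*(-285) = -9*(-285) = 2565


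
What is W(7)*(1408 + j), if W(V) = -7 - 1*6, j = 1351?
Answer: -35867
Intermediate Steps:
W(V) = -13 (W(V) = -7 - 6 = -13)
W(7)*(1408 + j) = -13*(1408 + 1351) = -13*2759 = -35867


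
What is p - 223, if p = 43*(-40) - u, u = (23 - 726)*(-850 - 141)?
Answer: -698616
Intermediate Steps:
u = 696673 (u = -703*(-991) = 696673)
p = -698393 (p = 43*(-40) - 1*696673 = -1720 - 696673 = -698393)
p - 223 = -698393 - 223 = -698616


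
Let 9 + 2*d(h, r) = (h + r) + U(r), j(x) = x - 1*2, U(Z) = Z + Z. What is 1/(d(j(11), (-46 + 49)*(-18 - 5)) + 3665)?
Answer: 2/7123 ≈ 0.00028078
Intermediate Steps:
U(Z) = 2*Z
j(x) = -2 + x (j(x) = x - 2 = -2 + x)
d(h, r) = -9/2 + h/2 + 3*r/2 (d(h, r) = -9/2 + ((h + r) + 2*r)/2 = -9/2 + (h + 3*r)/2 = -9/2 + (h/2 + 3*r/2) = -9/2 + h/2 + 3*r/2)
1/(d(j(11), (-46 + 49)*(-18 - 5)) + 3665) = 1/((-9/2 + (-2 + 11)/2 + 3*((-46 + 49)*(-18 - 5))/2) + 3665) = 1/((-9/2 + (½)*9 + 3*(3*(-23))/2) + 3665) = 1/((-9/2 + 9/2 + (3/2)*(-69)) + 3665) = 1/((-9/2 + 9/2 - 207/2) + 3665) = 1/(-207/2 + 3665) = 1/(7123/2) = 2/7123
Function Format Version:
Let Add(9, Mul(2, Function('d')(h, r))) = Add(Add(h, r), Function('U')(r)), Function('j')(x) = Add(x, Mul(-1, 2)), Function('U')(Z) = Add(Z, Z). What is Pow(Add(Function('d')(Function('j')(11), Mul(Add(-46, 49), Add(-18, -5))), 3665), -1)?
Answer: Rational(2, 7123) ≈ 0.00028078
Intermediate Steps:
Function('U')(Z) = Mul(2, Z)
Function('j')(x) = Add(-2, x) (Function('j')(x) = Add(x, -2) = Add(-2, x))
Function('d')(h, r) = Add(Rational(-9, 2), Mul(Rational(1, 2), h), Mul(Rational(3, 2), r)) (Function('d')(h, r) = Add(Rational(-9, 2), Mul(Rational(1, 2), Add(Add(h, r), Mul(2, r)))) = Add(Rational(-9, 2), Mul(Rational(1, 2), Add(h, Mul(3, r)))) = Add(Rational(-9, 2), Add(Mul(Rational(1, 2), h), Mul(Rational(3, 2), r))) = Add(Rational(-9, 2), Mul(Rational(1, 2), h), Mul(Rational(3, 2), r)))
Pow(Add(Function('d')(Function('j')(11), Mul(Add(-46, 49), Add(-18, -5))), 3665), -1) = Pow(Add(Add(Rational(-9, 2), Mul(Rational(1, 2), Add(-2, 11)), Mul(Rational(3, 2), Mul(Add(-46, 49), Add(-18, -5)))), 3665), -1) = Pow(Add(Add(Rational(-9, 2), Mul(Rational(1, 2), 9), Mul(Rational(3, 2), Mul(3, -23))), 3665), -1) = Pow(Add(Add(Rational(-9, 2), Rational(9, 2), Mul(Rational(3, 2), -69)), 3665), -1) = Pow(Add(Add(Rational(-9, 2), Rational(9, 2), Rational(-207, 2)), 3665), -1) = Pow(Add(Rational(-207, 2), 3665), -1) = Pow(Rational(7123, 2), -1) = Rational(2, 7123)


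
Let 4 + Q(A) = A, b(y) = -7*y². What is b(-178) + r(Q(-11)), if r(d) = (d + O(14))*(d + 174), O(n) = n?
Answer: -221947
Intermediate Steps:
Q(A) = -4 + A
r(d) = (14 + d)*(174 + d) (r(d) = (d + 14)*(d + 174) = (14 + d)*(174 + d))
b(-178) + r(Q(-11)) = -7*(-178)² + (2436 + (-4 - 11)² + 188*(-4 - 11)) = -7*31684 + (2436 + (-15)² + 188*(-15)) = -221788 + (2436 + 225 - 2820) = -221788 - 159 = -221947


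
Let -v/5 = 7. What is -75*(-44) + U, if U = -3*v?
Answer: 3405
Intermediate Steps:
v = -35 (v = -5*7 = -35)
U = 105 (U = -3*(-35) = 105)
-75*(-44) + U = -75*(-44) + 105 = 3300 + 105 = 3405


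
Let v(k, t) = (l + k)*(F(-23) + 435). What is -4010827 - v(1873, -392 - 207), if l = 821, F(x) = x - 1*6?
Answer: -5104591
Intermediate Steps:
F(x) = -6 + x (F(x) = x - 6 = -6 + x)
v(k, t) = 333326 + 406*k (v(k, t) = (821 + k)*((-6 - 23) + 435) = (821 + k)*(-29 + 435) = (821 + k)*406 = 333326 + 406*k)
-4010827 - v(1873, -392 - 207) = -4010827 - (333326 + 406*1873) = -4010827 - (333326 + 760438) = -4010827 - 1*1093764 = -4010827 - 1093764 = -5104591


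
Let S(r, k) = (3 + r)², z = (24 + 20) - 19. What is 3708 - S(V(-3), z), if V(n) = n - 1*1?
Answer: 3707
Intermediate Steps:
z = 25 (z = 44 - 19 = 25)
V(n) = -1 + n (V(n) = n - 1 = -1 + n)
3708 - S(V(-3), z) = 3708 - (3 + (-1 - 3))² = 3708 - (3 - 4)² = 3708 - 1*(-1)² = 3708 - 1*1 = 3708 - 1 = 3707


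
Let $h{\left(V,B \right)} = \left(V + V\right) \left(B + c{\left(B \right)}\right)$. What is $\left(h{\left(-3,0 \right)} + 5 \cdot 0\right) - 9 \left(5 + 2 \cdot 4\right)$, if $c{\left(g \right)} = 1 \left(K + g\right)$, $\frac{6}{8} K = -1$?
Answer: $-109$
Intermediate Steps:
$K = - \frac{4}{3}$ ($K = \frac{4}{3} \left(-1\right) = - \frac{4}{3} \approx -1.3333$)
$c{\left(g \right)} = - \frac{4}{3} + g$ ($c{\left(g \right)} = 1 \left(- \frac{4}{3} + g\right) = - \frac{4}{3} + g$)
$h{\left(V,B \right)} = 2 V \left(- \frac{4}{3} + 2 B\right)$ ($h{\left(V,B \right)} = \left(V + V\right) \left(B + \left(- \frac{4}{3} + B\right)\right) = 2 V \left(- \frac{4}{3} + 2 B\right)$)
$\left(h{\left(-3,0 \right)} + 5 \cdot 0\right) - 9 \left(5 + 2 \cdot 4\right) = \left(\frac{4}{3} \left(-3\right) \left(-2 + 3 \cdot 0\right) + 5 \cdot 0\right) - 9 \left(5 + 2 \cdot 4\right) = \left(\frac{4}{3} \left(-3\right) \left(-2 + 0\right) + 0\right) - 9 \left(5 + 8\right) = \left(\frac{4}{3} \left(-3\right) \left(-2\right) + 0\right) - 117 = \left(8 + 0\right) - 117 = 8 - 117 = -109$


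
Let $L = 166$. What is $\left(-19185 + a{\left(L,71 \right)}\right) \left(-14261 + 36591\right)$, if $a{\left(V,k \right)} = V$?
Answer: $-424694270$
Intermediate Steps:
$\left(-19185 + a{\left(L,71 \right)}\right) \left(-14261 + 36591\right) = \left(-19185 + 166\right) \left(-14261 + 36591\right) = \left(-19019\right) 22330 = -424694270$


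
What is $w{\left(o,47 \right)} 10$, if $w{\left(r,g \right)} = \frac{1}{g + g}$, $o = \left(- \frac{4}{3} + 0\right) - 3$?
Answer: $\frac{5}{47} \approx 0.10638$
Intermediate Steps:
$o = - \frac{13}{3}$ ($o = \left(\left(-4\right) \frac{1}{3} + 0\right) - 3 = \left(- \frac{4}{3} + 0\right) - 3 = - \frac{4}{3} - 3 = - \frac{13}{3} \approx -4.3333$)
$w{\left(r,g \right)} = \frac{1}{2 g}$
$w{\left(o,47 \right)} 10 = \frac{1}{2 \cdot 47} \cdot 10 = \frac{1}{2} \cdot \frac{1}{47} \cdot 10 = \frac{1}{94} \cdot 10 = \frac{5}{47}$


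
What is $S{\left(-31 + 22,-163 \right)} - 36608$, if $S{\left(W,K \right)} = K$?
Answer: $-36771$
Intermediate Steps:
$S{\left(-31 + 22,-163 \right)} - 36608 = -163 - 36608 = -36771$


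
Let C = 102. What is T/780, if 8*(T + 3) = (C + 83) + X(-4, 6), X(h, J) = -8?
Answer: 51/2080 ≈ 0.024519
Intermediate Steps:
T = 153/8 (T = -3 + ((102 + 83) - 8)/8 = -3 + (185 - 8)/8 = -3 + (⅛)*177 = -3 + 177/8 = 153/8 ≈ 19.125)
T/780 = (153/8)/780 = (153/8)*(1/780) = 51/2080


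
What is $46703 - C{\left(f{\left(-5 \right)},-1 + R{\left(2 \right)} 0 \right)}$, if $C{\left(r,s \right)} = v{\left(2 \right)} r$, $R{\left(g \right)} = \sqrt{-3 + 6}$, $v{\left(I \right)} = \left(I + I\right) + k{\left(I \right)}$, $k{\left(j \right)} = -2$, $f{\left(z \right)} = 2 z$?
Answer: $46723$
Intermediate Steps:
$v{\left(I \right)} = -2 + 2 I$ ($v{\left(I \right)} = \left(I + I\right) - 2 = 2 I - 2 = -2 + 2 I$)
$R{\left(g \right)} = \sqrt{3}$
$C{\left(r,s \right)} = 2 r$ ($C{\left(r,s \right)} = \left(-2 + 2 \cdot 2\right) r = \left(-2 + 4\right) r = 2 r$)
$46703 - C{\left(f{\left(-5 \right)},-1 + R{\left(2 \right)} 0 \right)} = 46703 - 2 \cdot 2 \left(-5\right) = 46703 - 2 \left(-10\right) = 46703 - -20 = 46703 + 20 = 46723$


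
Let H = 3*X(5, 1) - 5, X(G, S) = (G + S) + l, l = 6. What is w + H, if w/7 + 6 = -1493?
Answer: -10462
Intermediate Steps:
w = -10493 (w = -42 + 7*(-1493) = -42 - 10451 = -10493)
X(G, S) = 6 + G + S (X(G, S) = (G + S) + 6 = 6 + G + S)
H = 31 (H = 3*(6 + 5 + 1) - 5 = 3*12 - 5 = 36 - 5 = 31)
w + H = -10493 + 31 = -10462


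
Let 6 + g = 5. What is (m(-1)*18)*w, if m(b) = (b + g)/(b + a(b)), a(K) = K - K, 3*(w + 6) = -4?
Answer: -264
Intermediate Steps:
g = -1 (g = -6 + 5 = -1)
w = -22/3 (w = -6 + (⅓)*(-4) = -6 - 4/3 = -22/3 ≈ -7.3333)
a(K) = 0
m(b) = (-1 + b)/b (m(b) = (b - 1)/(b + 0) = (-1 + b)/b)
(m(-1)*18)*w = (((-1 - 1)/(-1))*18)*(-22/3) = (-1*(-2)*18)*(-22/3) = (2*18)*(-22/3) = 36*(-22/3) = -264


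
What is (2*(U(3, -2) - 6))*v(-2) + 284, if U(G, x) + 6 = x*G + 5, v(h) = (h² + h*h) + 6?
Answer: -80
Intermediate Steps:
v(h) = 6 + 2*h² (v(h) = (h² + h²) + 6 = 2*h² + 6 = 6 + 2*h²)
U(G, x) = -1 + G*x (U(G, x) = -6 + (x*G + 5) = -6 + (G*x + 5) = -6 + (5 + G*x) = -1 + G*x)
(2*(U(3, -2) - 6))*v(-2) + 284 = (2*((-1 + 3*(-2)) - 6))*(6 + 2*(-2)²) + 284 = (2*((-1 - 6) - 6))*(6 + 2*4) + 284 = (2*(-7 - 6))*(6 + 8) + 284 = (2*(-13))*14 + 284 = -26*14 + 284 = -364 + 284 = -80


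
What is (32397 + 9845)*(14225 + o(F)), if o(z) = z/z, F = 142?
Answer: 600934692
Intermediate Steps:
o(z) = 1
(32397 + 9845)*(14225 + o(F)) = (32397 + 9845)*(14225 + 1) = 42242*14226 = 600934692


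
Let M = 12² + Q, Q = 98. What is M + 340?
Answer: 582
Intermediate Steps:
M = 242 (M = 12² + 98 = 144 + 98 = 242)
M + 340 = 242 + 340 = 582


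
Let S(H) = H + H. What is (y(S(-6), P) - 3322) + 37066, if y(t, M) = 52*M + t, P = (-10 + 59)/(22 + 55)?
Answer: 371416/11 ≈ 33765.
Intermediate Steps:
S(H) = 2*H
P = 7/11 (P = 49/77 = 49*(1/77) = 7/11 ≈ 0.63636)
y(t, M) = t + 52*M
(y(S(-6), P) - 3322) + 37066 = ((2*(-6) + 52*(7/11)) - 3322) + 37066 = ((-12 + 364/11) - 3322) + 37066 = (232/11 - 3322) + 37066 = -36310/11 + 37066 = 371416/11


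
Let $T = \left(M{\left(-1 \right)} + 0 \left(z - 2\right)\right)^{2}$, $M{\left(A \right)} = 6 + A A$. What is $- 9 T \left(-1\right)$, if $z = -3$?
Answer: $441$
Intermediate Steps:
$M{\left(A \right)} = 6 + A^{2}$
$T = 49$ ($T = \left(\left(6 + \left(-1\right)^{2}\right) + 0 \left(-3 - 2\right)\right)^{2} = \left(\left(6 + 1\right) + 0 \left(-5\right)\right)^{2} = \left(7 + 0\right)^{2} = 7^{2} = 49$)
$- 9 T \left(-1\right) = \left(-9\right) 49 \left(-1\right) = \left(-441\right) \left(-1\right) = 441$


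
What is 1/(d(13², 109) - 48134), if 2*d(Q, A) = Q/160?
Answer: -320/15402711 ≈ -2.0776e-5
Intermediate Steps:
d(Q, A) = Q/320 (d(Q, A) = (Q/160)/2 = Q/320)
1/(d(13², 109) - 48134) = 1/((1/320)*13² - 48134) = 1/((1/320)*169 - 48134) = 1/(169/320 - 48134) = 1/(-15402711/320) = -320/15402711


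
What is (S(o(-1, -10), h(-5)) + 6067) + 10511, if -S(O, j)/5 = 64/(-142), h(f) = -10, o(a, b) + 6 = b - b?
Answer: 1177198/71 ≈ 16580.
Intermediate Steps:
o(a, b) = -6 (o(a, b) = -6 + (b - b) = -6 + 0 = -6)
S(O, j) = 160/71 (S(O, j) = -320/(-142) = -320*(-1)/142 = -5*(-32/71) = 160/71)
(S(o(-1, -10), h(-5)) + 6067) + 10511 = (160/71 + 6067) + 10511 = 430917/71 + 10511 = 1177198/71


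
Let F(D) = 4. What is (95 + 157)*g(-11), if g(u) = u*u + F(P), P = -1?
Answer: 31500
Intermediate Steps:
g(u) = 4 + u² (g(u) = u*u + 4 = u² + 4 = 4 + u²)
(95 + 157)*g(-11) = (95 + 157)*(4 + (-11)²) = 252*(4 + 121) = 252*125 = 31500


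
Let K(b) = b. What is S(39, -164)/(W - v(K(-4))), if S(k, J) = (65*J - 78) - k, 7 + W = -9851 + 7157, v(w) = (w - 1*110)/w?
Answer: 21554/5459 ≈ 3.9483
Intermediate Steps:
v(w) = (-110 + w)/w (v(w) = (w - 110)/w = (-110 + w)/w)
W = -2701 (W = -7 + (-9851 + 7157) = -7 - 2694 = -2701)
S(k, J) = -78 - k + 65*J (S(k, J) = (-78 + 65*J) - k = -78 - k + 65*J)
S(39, -164)/(W - v(K(-4))) = (-78 - 1*39 + 65*(-164))/(-2701 - (-110 - 4)/(-4)) = (-78 - 39 - 10660)/(-2701 - (-1)*(-114)/4) = -10777/(-2701 - 1*57/2) = -10777/(-2701 - 57/2) = -10777/(-5459/2) = -10777*(-2/5459) = 21554/5459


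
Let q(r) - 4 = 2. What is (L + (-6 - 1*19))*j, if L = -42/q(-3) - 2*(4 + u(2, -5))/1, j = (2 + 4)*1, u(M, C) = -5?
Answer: -180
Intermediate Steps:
q(r) = 6 (q(r) = 4 + 2 = 6)
j = 6 (j = 6*1 = 6)
L = -5 (L = -42/6 - 2*(4 - 5)/1 = -42*⅙ - 2*(-1)*1 = -7 + 2*1 = -7 + 2 = -5)
(L + (-6 - 1*19))*j = (-5 + (-6 - 1*19))*6 = (-5 + (-6 - 19))*6 = (-5 - 25)*6 = -30*6 = -180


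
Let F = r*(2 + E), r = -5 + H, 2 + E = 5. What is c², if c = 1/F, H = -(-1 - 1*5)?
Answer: 1/25 ≈ 0.040000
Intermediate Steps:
E = 3 (E = -2 + 5 = 3)
H = 6 (H = -(-1 - 5) = -1*(-6) = 6)
r = 1 (r = -5 + 6 = 1)
F = 5 (F = 1*(2 + 3) = 1*5 = 5)
c = ⅕ (c = 1/5 = ⅕ ≈ 0.20000)
c² = (⅕)² = 1/25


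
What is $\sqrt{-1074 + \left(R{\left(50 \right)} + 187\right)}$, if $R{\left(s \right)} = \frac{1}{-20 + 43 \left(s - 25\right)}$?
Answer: $\frac{6 i \sqrt{27423670}}{1055} \approx 29.783 i$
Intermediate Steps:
$R{\left(s \right)} = \frac{1}{-1095 + 43 s}$ ($R{\left(s \right)} = \frac{1}{-20 + 43 \left(-25 + s\right)} = \frac{1}{-20 + \left(-1075 + 43 s\right)} = \frac{1}{-1095 + 43 s}$)
$\sqrt{-1074 + \left(R{\left(50 \right)} + 187\right)} = \sqrt{-1074 + \left(\frac{1}{-1095 + 43 \cdot 50} + 187\right)} = \sqrt{-1074 + \left(\frac{1}{-1095 + 2150} + 187\right)} = \sqrt{-1074 + \left(\frac{1}{1055} + 187\right)} = \sqrt{-1074 + \frac{197286}{1055}} = \sqrt{- \frac{935784}{1055}} = \frac{6 i \sqrt{27423670}}{1055}$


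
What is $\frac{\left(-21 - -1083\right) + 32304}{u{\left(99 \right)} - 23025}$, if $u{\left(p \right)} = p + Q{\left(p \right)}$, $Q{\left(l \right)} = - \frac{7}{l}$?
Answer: $- \frac{3303234}{2269681} \approx -1.4554$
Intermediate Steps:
$u{\left(p \right)} = p - \frac{7}{p}$
$\frac{\left(-21 - -1083\right) + 32304}{u{\left(99 \right)} - 23025} = \frac{\left(-21 - -1083\right) + 32304}{\left(99 - \frac{7}{99}\right) - 23025} = \frac{\left(-21 + 1083\right) + 32304}{\left(99 - \frac{7}{99}\right) - 23025} = \frac{1062 + 32304}{\left(99 - \frac{7}{99}\right) - 23025} = \frac{33366}{\frac{9794}{99} - 23025} = \frac{33366}{- \frac{2269681}{99}} = 33366 \left(- \frac{99}{2269681}\right) = - \frac{3303234}{2269681}$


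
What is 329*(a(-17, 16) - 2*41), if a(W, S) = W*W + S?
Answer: 73367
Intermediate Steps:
a(W, S) = S + W**2 (a(W, S) = W**2 + S = S + W**2)
329*(a(-17, 16) - 2*41) = 329*((16 + (-17)**2) - 2*41) = 329*((16 + 289) - 82) = 329*(305 - 82) = 329*223 = 73367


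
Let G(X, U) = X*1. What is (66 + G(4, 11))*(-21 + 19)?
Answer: -140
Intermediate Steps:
G(X, U) = X
(66 + G(4, 11))*(-21 + 19) = (66 + 4)*(-21 + 19) = 70*(-2) = -140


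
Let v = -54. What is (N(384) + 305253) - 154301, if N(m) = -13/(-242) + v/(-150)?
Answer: 913262103/6050 ≈ 1.5095e+5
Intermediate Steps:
N(m) = 2503/6050 (N(m) = -13/(-242) - 54/(-150) = -13*(-1/242) - 54*(-1/150) = 13/242 + 9/25 = 2503/6050)
(N(384) + 305253) - 154301 = (2503/6050 + 305253) - 154301 = 1846783153/6050 - 154301 = 913262103/6050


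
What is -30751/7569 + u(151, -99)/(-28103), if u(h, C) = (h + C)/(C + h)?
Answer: -864202922/212711607 ≈ -4.0628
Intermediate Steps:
u(h, C) = 1 (u(h, C) = (C + h)/(C + h) = 1)
-30751/7569 + u(151, -99)/(-28103) = -30751/7569 + 1/(-28103) = -30751*1/7569 + 1*(-1/28103) = -30751/7569 - 1/28103 = -864202922/212711607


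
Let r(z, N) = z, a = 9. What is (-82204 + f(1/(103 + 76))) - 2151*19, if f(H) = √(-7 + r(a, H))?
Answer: -123073 + √2 ≈ -1.2307e+5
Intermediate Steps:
f(H) = √2 (f(H) = √(-7 + 9) = √2)
(-82204 + f(1/(103 + 76))) - 2151*19 = (-82204 + √2) - 2151*19 = (-82204 + √2) - 40869 = -123073 + √2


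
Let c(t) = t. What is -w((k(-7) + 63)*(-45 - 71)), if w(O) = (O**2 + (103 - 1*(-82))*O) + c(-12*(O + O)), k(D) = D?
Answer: -41152160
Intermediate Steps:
w(O) = O**2 + 161*O (w(O) = (O**2 + (103 - 1*(-82))*O) - 12*(O + O) = (O**2 + (103 + 82)*O) - 24*O = (O**2 + 185*O) - 24*O = O**2 + 161*O)
-w((k(-7) + 63)*(-45 - 71)) = -(-7 + 63)*(-45 - 71)*(161 + (-7 + 63)*(-45 - 71)) = -56*(-116)*(161 + 56*(-116)) = -(-6496)*(161 - 6496) = -(-6496)*(-6335) = -1*41152160 = -41152160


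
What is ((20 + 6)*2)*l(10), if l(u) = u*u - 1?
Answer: 5148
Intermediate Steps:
l(u) = -1 + u² (l(u) = u² - 1 = -1 + u²)
((20 + 6)*2)*l(10) = ((20 + 6)*2)*(-1 + 10²) = (26*2)*(-1 + 100) = 52*99 = 5148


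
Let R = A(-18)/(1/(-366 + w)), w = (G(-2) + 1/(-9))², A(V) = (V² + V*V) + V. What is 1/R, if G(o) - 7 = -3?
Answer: -9/1989470 ≈ -4.5238e-6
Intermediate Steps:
G(o) = 4 (G(o) = 7 - 3 = 4)
A(V) = V + 2*V² (A(V) = (V² + V²) + V = 2*V² + V = V + 2*V²)
w = 1225/81 (w = (4 + 1/(-9))² = (4 - ⅑)² = (35/9)² = 1225/81 ≈ 15.123)
R = -1989470/9 (R = (-18*(1 + 2*(-18)))/(1/(-366 + 1225/81)) = (-18*(1 - 36))/(1/(-28421/81)) = (-18*(-35))/(-81/28421) = 630*(-28421/81) = -1989470/9 ≈ -2.2105e+5)
1/R = 1/(-1989470/9) = -9/1989470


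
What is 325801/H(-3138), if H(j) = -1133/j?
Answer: 1022363538/1133 ≈ 9.0235e+5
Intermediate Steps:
325801/H(-3138) = 325801/((-1133/(-3138))) = 325801/((-1133*(-1/3138))) = 325801/(1133/3138) = 325801*(3138/1133) = 1022363538/1133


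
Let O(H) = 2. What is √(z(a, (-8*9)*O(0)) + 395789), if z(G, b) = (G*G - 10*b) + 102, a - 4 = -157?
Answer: 2*√105185 ≈ 648.64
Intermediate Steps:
a = -153 (a = 4 - 157 = -153)
z(G, b) = 102 + G² - 10*b (z(G, b) = (G² - 10*b) + 102 = 102 + G² - 10*b)
√(z(a, (-8*9)*O(0)) + 395789) = √((102 + (-153)² - 10*(-8*9)*2) + 395789) = √((102 + 23409 - (-720)*2) + 395789) = √((102 + 23409 - 10*(-144)) + 395789) = √((102 + 23409 + 1440) + 395789) = √(24951 + 395789) = √420740 = 2*√105185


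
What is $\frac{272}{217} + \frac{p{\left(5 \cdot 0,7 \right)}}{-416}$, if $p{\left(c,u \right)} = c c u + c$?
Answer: $\frac{272}{217} \approx 1.2535$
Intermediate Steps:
$p{\left(c,u \right)} = c + u c^{2}$ ($p{\left(c,u \right)} = c^{2} u + c = u c^{2} + c = c + u c^{2}$)
$\frac{272}{217} + \frac{p{\left(5 \cdot 0,7 \right)}}{-416} = \frac{272}{217} + \frac{5 \cdot 0 \left(1 + 5 \cdot 0 \cdot 7\right)}{-416} = 272 \cdot \frac{1}{217} + 0 \left(1 + 0 \cdot 7\right) \left(- \frac{1}{416}\right) = \frac{272}{217} + 0 \left(1 + 0\right) \left(- \frac{1}{416}\right) = \frac{272}{217} + 0 \cdot 1 \left(- \frac{1}{416}\right) = \frac{272}{217} + 0 \left(- \frac{1}{416}\right) = \frac{272}{217} + 0 = \frac{272}{217}$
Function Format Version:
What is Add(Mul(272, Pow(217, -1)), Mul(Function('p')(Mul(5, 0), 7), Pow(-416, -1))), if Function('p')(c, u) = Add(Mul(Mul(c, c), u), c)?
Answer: Rational(272, 217) ≈ 1.2535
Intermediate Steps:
Function('p')(c, u) = Add(c, Mul(u, Pow(c, 2))) (Function('p')(c, u) = Add(Mul(Pow(c, 2), u), c) = Add(Mul(u, Pow(c, 2)), c) = Add(c, Mul(u, Pow(c, 2))))
Add(Mul(272, Pow(217, -1)), Mul(Function('p')(Mul(5, 0), 7), Pow(-416, -1))) = Add(Mul(272, Pow(217, -1)), Mul(Mul(Mul(5, 0), Add(1, Mul(Mul(5, 0), 7))), Pow(-416, -1))) = Add(Mul(272, Rational(1, 217)), Mul(Mul(0, Add(1, Mul(0, 7))), Rational(-1, 416))) = Add(Rational(272, 217), Mul(Mul(0, Add(1, 0)), Rational(-1, 416))) = Add(Rational(272, 217), Mul(Mul(0, 1), Rational(-1, 416))) = Add(Rational(272, 217), Mul(0, Rational(-1, 416))) = Add(Rational(272, 217), 0) = Rational(272, 217)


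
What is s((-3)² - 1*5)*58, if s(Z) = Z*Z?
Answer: 928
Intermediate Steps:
s(Z) = Z²
s((-3)² - 1*5)*58 = ((-3)² - 1*5)²*58 = (9 - 5)²*58 = 4²*58 = 16*58 = 928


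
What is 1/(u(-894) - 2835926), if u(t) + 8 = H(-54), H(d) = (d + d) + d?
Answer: -1/2836096 ≈ -3.5260e-7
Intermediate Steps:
H(d) = 3*d (H(d) = 2*d + d = 3*d)
u(t) = -170 (u(t) = -8 + 3*(-54) = -8 - 162 = -170)
1/(u(-894) - 2835926) = 1/(-170 - 2835926) = 1/(-2836096) = -1/2836096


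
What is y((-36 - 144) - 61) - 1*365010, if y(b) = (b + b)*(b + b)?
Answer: -132686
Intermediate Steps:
y(b) = 4*b² (y(b) = (2*b)*(2*b) = 4*b²)
y((-36 - 144) - 61) - 1*365010 = 4*((-36 - 144) - 61)² - 1*365010 = 4*(-180 - 61)² - 365010 = 4*(-241)² - 365010 = 4*58081 - 365010 = 232324 - 365010 = -132686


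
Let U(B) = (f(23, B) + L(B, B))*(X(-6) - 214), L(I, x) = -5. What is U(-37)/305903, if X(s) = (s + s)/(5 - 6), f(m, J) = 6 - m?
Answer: 4444/305903 ≈ 0.014527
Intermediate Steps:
X(s) = -2*s (X(s) = (2*s)/(-1) = (2*s)*(-1) = -2*s)
U(B) = 4444 (U(B) = ((6 - 1*23) - 5)*(-2*(-6) - 214) = ((6 - 23) - 5)*(12 - 214) = (-17 - 5)*(-202) = -22*(-202) = 4444)
U(-37)/305903 = 4444/305903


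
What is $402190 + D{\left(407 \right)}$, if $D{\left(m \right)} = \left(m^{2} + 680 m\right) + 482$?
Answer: $845081$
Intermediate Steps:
$D{\left(m \right)} = 482 + m^{2} + 680 m$
$402190 + D{\left(407 \right)} = 402190 + \left(482 + 407^{2} + 680 \cdot 407\right) = 402190 + \left(482 + 165649 + 276760\right) = 402190 + 442891 = 845081$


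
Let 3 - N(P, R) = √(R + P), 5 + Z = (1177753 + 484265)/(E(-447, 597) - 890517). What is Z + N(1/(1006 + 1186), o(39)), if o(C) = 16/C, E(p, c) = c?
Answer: -573643/148320 - √187598073/21372 ≈ -4.5085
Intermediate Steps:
Z = -1018603/148320 (Z = -5 + (1177753 + 484265)/(597 - 890517) = -5 + 1662018/(-889920) = -5 + 1662018*(-1/889920) = -5 - 277003/148320 = -1018603/148320 ≈ -6.8676)
N(P, R) = 3 - √(P + R) (N(P, R) = 3 - √(R + P) = 3 - √(P + R))
Z + N(1/(1006 + 1186), o(39)) = -1018603/148320 + (3 - √(1/(1006 + 1186) + 16/39)) = -1018603/148320 + (3 - √(1/2192 + 16*(1/39))) = -1018603/148320 + (3 - √(1/2192 + 16/39)) = -1018603/148320 + (3 - √(35111/85488)) = -1018603/148320 + (3 - √187598073/21372) = -573643/148320 - √187598073/21372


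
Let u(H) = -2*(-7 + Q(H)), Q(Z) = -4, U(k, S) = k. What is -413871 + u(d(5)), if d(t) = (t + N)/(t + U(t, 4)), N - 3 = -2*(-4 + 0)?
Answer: -413849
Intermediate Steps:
N = 11 (N = 3 - 2*(-4 + 0) = 3 - 2*(-4) = 3 + 8 = 11)
d(t) = (11 + t)/(2*t) (d(t) = (t + 11)/(t + t) = (11 + t)/((2*t)) = (11 + t)*(1/(2*t)) = (11 + t)/(2*t))
u(H) = 22 (u(H) = -2*(-7 - 4) = -2*(-11) = 22)
-413871 + u(d(5)) = -413871 + 22 = -413849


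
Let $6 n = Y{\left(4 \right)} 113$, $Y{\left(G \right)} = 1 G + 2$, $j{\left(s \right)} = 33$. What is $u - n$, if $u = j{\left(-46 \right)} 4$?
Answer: $19$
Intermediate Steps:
$Y{\left(G \right)} = 2 + G$ ($Y{\left(G \right)} = G + 2 = 2 + G$)
$u = 132$ ($u = 33 \cdot 4 = 132$)
$n = 113$ ($n = \frac{\left(2 + 4\right) 113}{6} = \frac{6 \cdot 113}{6} = \frac{1}{6} \cdot 678 = 113$)
$u - n = 132 - 113 = 19$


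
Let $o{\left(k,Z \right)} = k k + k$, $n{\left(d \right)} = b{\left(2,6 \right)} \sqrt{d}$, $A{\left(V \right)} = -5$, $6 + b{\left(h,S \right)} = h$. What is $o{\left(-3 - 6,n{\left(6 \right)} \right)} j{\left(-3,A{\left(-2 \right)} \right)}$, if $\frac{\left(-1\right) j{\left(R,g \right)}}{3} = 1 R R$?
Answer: $-1944$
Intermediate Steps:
$b{\left(h,S \right)} = -6 + h$
$n{\left(d \right)} = - 4 \sqrt{d}$ ($n{\left(d \right)} = \left(-6 + 2\right) \sqrt{d} = - 4 \sqrt{d}$)
$o{\left(k,Z \right)} = k + k^{2}$ ($o{\left(k,Z \right)} = k^{2} + k = k + k^{2}$)
$j{\left(R,g \right)} = - 3 R^{2}$ ($j{\left(R,g \right)} = - 3 \cdot 1 R R = - 3 R R = - 3 R^{2}$)
$o{\left(-3 - 6,n{\left(6 \right)} \right)} j{\left(-3,A{\left(-2 \right)} \right)} = \left(-3 - 6\right) \left(1 - 9\right) \left(- 3 \left(-3\right)^{2}\right) = \left(-3 - 6\right) \left(1 - 9\right) \left(\left(-3\right) 9\right) = - 9 \left(1 - 9\right) \left(-27\right) = \left(-9\right) \left(-8\right) \left(-27\right) = 72 \left(-27\right) = -1944$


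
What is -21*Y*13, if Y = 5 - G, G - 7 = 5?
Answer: 1911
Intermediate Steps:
G = 12 (G = 7 + 5 = 12)
Y = -7 (Y = 5 - 1*12 = 5 - 12 = -7)
-21*Y*13 = -21*(-7)*13 = 147*13 = 1911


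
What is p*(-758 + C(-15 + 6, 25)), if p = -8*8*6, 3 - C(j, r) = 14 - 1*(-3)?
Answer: 296448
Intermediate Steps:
C(j, r) = -14 (C(j, r) = 3 - (14 - 1*(-3)) = 3 - (14 + 3) = 3 - 1*17 = 3 - 17 = -14)
p = -384 (p = -64*6 = -384)
p*(-758 + C(-15 + 6, 25)) = -384*(-758 - 14) = -384*(-772) = 296448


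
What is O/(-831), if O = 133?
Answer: -133/831 ≈ -0.16005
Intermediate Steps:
O/(-831) = 133/(-831) = 133*(-1/831) = -133/831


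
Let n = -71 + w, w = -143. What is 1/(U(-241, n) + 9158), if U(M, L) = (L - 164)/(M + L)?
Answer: 65/595324 ≈ 0.00010918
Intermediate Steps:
n = -214 (n = -71 - 143 = -214)
U(M, L) = (-164 + L)/(L + M)
1/(U(-241, n) + 9158) = 1/((-164 - 214)/(-214 - 241) + 9158) = 1/(-378/(-455) + 9158) = 1/(-1/455*(-378) + 9158) = 1/(54/65 + 9158) = 1/(595324/65) = 65/595324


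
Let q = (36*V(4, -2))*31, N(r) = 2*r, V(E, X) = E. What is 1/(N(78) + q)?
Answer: 1/4620 ≈ 0.00021645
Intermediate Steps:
q = 4464 (q = (36*4)*31 = 144*31 = 4464)
1/(N(78) + q) = 1/(2*78 + 4464) = 1/(156 + 4464) = 1/4620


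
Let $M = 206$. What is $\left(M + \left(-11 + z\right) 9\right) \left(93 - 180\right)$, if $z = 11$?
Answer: $-17922$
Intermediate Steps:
$\left(M + \left(-11 + z\right) 9\right) \left(93 - 180\right) = \left(206 + \left(-11 + 11\right) 9\right) \left(93 - 180\right) = \left(206 + 0 \cdot 9\right) \left(-87\right) = \left(206 + 0\right) \left(-87\right) = 206 \left(-87\right) = -17922$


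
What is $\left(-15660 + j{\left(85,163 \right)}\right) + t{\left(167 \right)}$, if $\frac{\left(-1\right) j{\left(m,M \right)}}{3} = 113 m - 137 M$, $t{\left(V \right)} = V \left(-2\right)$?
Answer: $22184$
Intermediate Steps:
$t{\left(V \right)} = - 2 V$
$j{\left(m,M \right)} = - 339 m + 411 M$ ($j{\left(m,M \right)} = - 3 \left(113 m - 137 M\right) = - 3 \left(- 137 M + 113 m\right) = - 339 m + 411 M$)
$\left(-15660 + j{\left(85,163 \right)}\right) + t{\left(167 \right)} = \left(-15660 + \left(\left(-339\right) 85 + 411 \cdot 163\right)\right) - 334 = \left(-15660 + \left(-28815 + 66993\right)\right) - 334 = \left(-15660 + 38178\right) - 334 = 22518 - 334 = 22184$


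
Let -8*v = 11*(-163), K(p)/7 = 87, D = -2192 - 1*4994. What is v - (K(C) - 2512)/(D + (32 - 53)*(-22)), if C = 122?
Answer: 3010227/13448 ≈ 223.84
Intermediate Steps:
D = -7186 (D = -2192 - 4994 = -7186)
K(p) = 609 (K(p) = 7*87 = 609)
v = 1793/8 (v = -11*(-163)/8 = -⅛*(-1793) = 1793/8 ≈ 224.13)
v - (K(C) - 2512)/(D + (32 - 53)*(-22)) = 1793/8 - (609 - 2512)/(-7186 + (32 - 53)*(-22)) = 1793/8 - (-1903)/(-7186 - 21*(-22)) = 1793/8 - (-1903)/(-7186 + 462) = 1793/8 - (-1903)/(-6724) = 1793/8 - (-1903)*(-1)/6724 = 1793/8 - 1*1903/6724 = 1793/8 - 1903/6724 = 3010227/13448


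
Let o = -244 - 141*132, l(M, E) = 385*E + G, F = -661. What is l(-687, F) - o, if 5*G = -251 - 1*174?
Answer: -235714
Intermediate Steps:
G = -85 (G = (-251 - 1*174)/5 = (-251 - 174)/5 = (1/5)*(-425) = -85)
l(M, E) = -85 + 385*E (l(M, E) = 385*E - 85 = -85 + 385*E)
o = -18856 (o = -244 - 18612 = -18856)
l(-687, F) - o = (-85 + 385*(-661)) - 1*(-18856) = (-85 - 254485) + 18856 = -254570 + 18856 = -235714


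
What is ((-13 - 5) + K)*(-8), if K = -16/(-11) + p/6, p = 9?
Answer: 1324/11 ≈ 120.36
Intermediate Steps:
K = 65/22 (K = -16/(-11) + 9/6 = -16*(-1/11) + 9*(⅙) = 16/11 + 3/2 = 65/22 ≈ 2.9545)
((-13 - 5) + K)*(-8) = ((-13 - 5) + 65/22)*(-8) = (-18 + 65/22)*(-8) = -331/22*(-8) = 1324/11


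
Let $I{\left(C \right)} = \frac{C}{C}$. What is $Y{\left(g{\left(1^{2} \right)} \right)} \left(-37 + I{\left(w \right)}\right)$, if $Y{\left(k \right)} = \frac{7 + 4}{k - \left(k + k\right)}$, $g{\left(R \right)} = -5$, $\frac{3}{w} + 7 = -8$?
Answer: $- \frac{396}{5} \approx -79.2$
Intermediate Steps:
$w = - \frac{1}{5}$ ($w = \frac{3}{-7 - 8} = \frac{3}{-15} = 3 \left(- \frac{1}{15}\right) = - \frac{1}{5} \approx -0.2$)
$I{\left(C \right)} = 1$
$Y{\left(k \right)} = - \frac{11}{k}$ ($Y{\left(k \right)} = \frac{11}{k - 2 k} = \frac{11}{\left(-1\right) k} = 11 \left(- \frac{1}{k}\right) = - \frac{11}{k}$)
$Y{\left(g{\left(1^{2} \right)} \right)} \left(-37 + I{\left(w \right)}\right) = - \frac{11}{-5} \left(-37 + 1\right) = \left(-11\right) \left(- \frac{1}{5}\right) \left(-36\right) = \frac{11}{5} \left(-36\right) = - \frac{396}{5}$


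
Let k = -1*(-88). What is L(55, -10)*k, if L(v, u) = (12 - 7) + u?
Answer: -440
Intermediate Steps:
L(v, u) = 5 + u
k = 88
L(55, -10)*k = (5 - 10)*88 = -5*88 = -440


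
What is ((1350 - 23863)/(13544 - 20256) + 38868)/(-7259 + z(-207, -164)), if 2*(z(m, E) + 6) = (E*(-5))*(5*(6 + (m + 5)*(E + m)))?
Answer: 260904529/1031205738120 ≈ 0.00025301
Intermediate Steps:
z(m, E) = -6 - 5*E*(30 + 5*(5 + m)*(E + m))/2 (z(m, E) = -6 + ((E*(-5))*(5*(6 + (m + 5)*(E + m))))/2 = -6 + ((-5*E)*(5*(6 + (5 + m)*(E + m))))/2 = -6 + ((-5*E)*(30 + 5*(5 + m)*(E + m)))/2 = -6 + (-5*E*(30 + 5*(5 + m)*(E + m)))/2 = -6 - 5*E*(30 + 5*(5 + m)*(E + m))/2)
((1350 - 23863)/(13544 - 20256) + 38868)/(-7259 + z(-207, -164)) = ((1350 - 23863)/(13544 - 20256) + 38868)/(-7259 + (-6 - 75*(-164) - 125/2*(-164)² - 125/2*(-164)*(-207) - 25/2*(-164)*(-207)² - 25/2*(-207)*(-164)²)) = (-22513/(-6712) + 38868)/(-7259 + (-6 + 12300 - 125/2*26896 - 2121750 - 25/2*(-164)*42849 - 25/2*(-207)*26896)) = (-22513*(-1/6712) + 38868)/(-7259 + (-6 + 12300 - 1681000 - 2121750 + 87840450 + 69593400)) = (22513/6712 + 38868)/(-7259 + 153643394) = (260904529/6712)/153636135 = (260904529/6712)*(1/153636135) = 260904529/1031205738120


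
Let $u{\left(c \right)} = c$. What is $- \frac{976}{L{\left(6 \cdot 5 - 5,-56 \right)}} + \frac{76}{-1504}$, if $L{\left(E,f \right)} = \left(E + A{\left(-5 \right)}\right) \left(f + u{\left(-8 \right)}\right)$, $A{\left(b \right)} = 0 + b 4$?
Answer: $\frac{5639}{1880} \approx 2.9995$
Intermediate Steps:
$A{\left(b \right)} = 4 b$ ($A{\left(b \right)} = 0 + 4 b = 4 b$)
$L{\left(E,f \right)} = \left(-20 + E\right) \left(-8 + f\right)$ ($L{\left(E,f \right)} = \left(E + 4 \left(-5\right)\right) \left(f - 8\right) = \left(E - 20\right) \left(-8 + f\right) = \left(-20 + E\right) \left(-8 + f\right)$)
$- \frac{976}{L{\left(6 \cdot 5 - 5,-56 \right)}} + \frac{76}{-1504} = - \frac{976}{160 - -1120 - 8 \left(6 \cdot 5 - 5\right) + \left(6 \cdot 5 - 5\right) \left(-56\right)} + \frac{76}{-1504} = - \frac{976}{160 + 1120 - 8 \left(30 - 5\right) + \left(30 - 5\right) \left(-56\right)} + 76 \left(- \frac{1}{1504}\right) = - \frac{976}{160 + 1120 - 200 + 25 \left(-56\right)} - \frac{19}{376} = - \frac{976}{160 + 1120 - 200 - 1400} - \frac{19}{376} = - \frac{976}{-320} - \frac{19}{376} = \left(-976\right) \left(- \frac{1}{320}\right) - \frac{19}{376} = \frac{61}{20} - \frac{19}{376} = \frac{5639}{1880}$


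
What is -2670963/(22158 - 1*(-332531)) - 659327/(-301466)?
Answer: -571348497455/106926674074 ≈ -5.3434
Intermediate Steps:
-2670963/(22158 - 1*(-332531)) - 659327/(-301466) = -2670963/(22158 + 332531) - 659327*(-1/301466) = -2670963/354689 + 659327/301466 = -571348497455/106926674074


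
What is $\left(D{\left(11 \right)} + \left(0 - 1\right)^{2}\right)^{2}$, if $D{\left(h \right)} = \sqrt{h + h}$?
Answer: $\left(1 + \sqrt{22}\right)^{2} \approx 32.381$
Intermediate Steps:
$D{\left(h \right)} = \sqrt{2} \sqrt{h}$ ($D{\left(h \right)} = \sqrt{2 h} = \sqrt{2} \sqrt{h}$)
$\left(D{\left(11 \right)} + \left(0 - 1\right)^{2}\right)^{2} = \left(\sqrt{2} \sqrt{11} + \left(0 - 1\right)^{2}\right)^{2} = \left(\sqrt{22} + \left(-1\right)^{2}\right)^{2} = \left(\sqrt{22} + 1\right)^{2} = \left(1 + \sqrt{22}\right)^{2}$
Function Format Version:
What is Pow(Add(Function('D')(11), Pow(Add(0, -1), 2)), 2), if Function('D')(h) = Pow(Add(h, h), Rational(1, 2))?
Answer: Pow(Add(1, Pow(22, Rational(1, 2))), 2) ≈ 32.381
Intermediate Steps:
Function('D')(h) = Mul(Pow(2, Rational(1, 2)), Pow(h, Rational(1, 2))) (Function('D')(h) = Pow(Mul(2, h), Rational(1, 2)) = Mul(Pow(2, Rational(1, 2)), Pow(h, Rational(1, 2))))
Pow(Add(Function('D')(11), Pow(Add(0, -1), 2)), 2) = Pow(Add(Mul(Pow(2, Rational(1, 2)), Pow(11, Rational(1, 2))), Pow(Add(0, -1), 2)), 2) = Pow(Add(Pow(22, Rational(1, 2)), Pow(-1, 2)), 2) = Pow(Add(Pow(22, Rational(1, 2)), 1), 2) = Pow(Add(1, Pow(22, Rational(1, 2))), 2)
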